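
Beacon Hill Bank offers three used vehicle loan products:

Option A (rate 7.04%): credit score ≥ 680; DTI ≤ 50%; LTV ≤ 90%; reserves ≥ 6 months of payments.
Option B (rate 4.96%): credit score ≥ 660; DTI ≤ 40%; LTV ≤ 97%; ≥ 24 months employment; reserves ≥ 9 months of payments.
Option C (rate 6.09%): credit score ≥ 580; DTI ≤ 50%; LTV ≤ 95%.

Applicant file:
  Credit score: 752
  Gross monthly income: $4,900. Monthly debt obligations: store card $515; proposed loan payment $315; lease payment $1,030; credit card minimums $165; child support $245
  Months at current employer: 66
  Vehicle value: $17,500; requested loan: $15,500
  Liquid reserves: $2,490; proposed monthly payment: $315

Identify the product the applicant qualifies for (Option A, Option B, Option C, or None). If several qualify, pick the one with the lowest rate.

Option C

Total debts = (515 + 315 + 1,030 + 165 + 245) = 2,270; DTI = 2,270/4,900 = 46.3%.
LTV = 15,500/17,500 = 88.6%.
Reserves = 2,490/315 = 7.9 months.
Option A: score 752 ≥ 680; DTI 46.3% ≤ 50%; LTV 88.6% ≤ 90%; reserves 7.9 ≥ 6 mo → qualifies.
Option B: score 752 ≥ 660; DTI 46.3% > 40%; LTV 88.6% ≤ 97%; employment 66 ≥ 24 mo; reserves 7.9 < 9 mo → does not qualify.
Option C: score 752 ≥ 580; DTI 46.3% ≤ 50%; LTV 88.6% ≤ 95% → qualifies.
Qualifying: Option A, Option C. Lowest rate is 6.09% → Option C.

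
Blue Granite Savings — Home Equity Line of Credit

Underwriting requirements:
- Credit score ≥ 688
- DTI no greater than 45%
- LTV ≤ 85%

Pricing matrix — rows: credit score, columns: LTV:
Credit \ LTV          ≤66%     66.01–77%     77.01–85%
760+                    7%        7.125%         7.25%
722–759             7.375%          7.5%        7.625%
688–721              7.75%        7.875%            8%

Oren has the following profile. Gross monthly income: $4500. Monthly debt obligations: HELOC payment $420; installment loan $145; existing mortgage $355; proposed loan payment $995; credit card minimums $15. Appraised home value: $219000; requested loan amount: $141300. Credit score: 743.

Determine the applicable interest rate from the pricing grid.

7.375%

Credit score 743 ≥ 688; Total monthly debts = (420 + 145 + 355 + 995 + 15) = 1,930. DTI = 1,930/4,500 = 42.9% ≤ 45%
LTV: 141,300 ÷ 219,000 = 64.5%, within 85% cap
Score 743 is in the 722–759 band; LTV 64.5% is in the ≤66% band → 7.375%.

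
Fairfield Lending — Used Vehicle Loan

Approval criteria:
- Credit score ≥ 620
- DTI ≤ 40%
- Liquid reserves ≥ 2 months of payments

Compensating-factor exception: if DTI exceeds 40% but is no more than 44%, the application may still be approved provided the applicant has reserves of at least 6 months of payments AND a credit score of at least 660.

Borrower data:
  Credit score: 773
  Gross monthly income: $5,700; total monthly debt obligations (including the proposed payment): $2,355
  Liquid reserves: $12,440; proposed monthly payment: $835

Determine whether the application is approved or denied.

Approved

Credit score 773 ≥ 620 (meets base)
DTI: 2,355 ÷ 5,700 = 41.3%, over the 40% base limit.
Liquid reserves cover 12,440/835 = 14.9 months — ≥ 2 required
DTI 41.3% is within the 40%–44% exception band; checking compensating factors.
Override check — reserves: 14.9 mo (ok); score: 773 (ok).
Both override conditions satisfied; DTI exception granted.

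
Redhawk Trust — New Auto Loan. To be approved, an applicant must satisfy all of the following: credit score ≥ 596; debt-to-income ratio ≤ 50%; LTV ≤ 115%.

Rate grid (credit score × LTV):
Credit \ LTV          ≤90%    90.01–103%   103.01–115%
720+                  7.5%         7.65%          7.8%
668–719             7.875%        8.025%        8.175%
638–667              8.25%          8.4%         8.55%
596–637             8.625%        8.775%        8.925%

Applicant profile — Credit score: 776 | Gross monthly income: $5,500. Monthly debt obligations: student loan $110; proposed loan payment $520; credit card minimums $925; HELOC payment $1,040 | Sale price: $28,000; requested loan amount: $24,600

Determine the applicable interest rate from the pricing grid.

7.5%

Credit score 776 ≥ 596; Total monthly debts = (110 + 520 + 925 + 1,040) = 2,595. DTI = 2,595/5,500 = 47.2% ≤ 50%
LTV = 24,600/28,000 = 87.9% ≤ 115%
Score 776 is in the 720+ band; LTV 87.9% is in the ≤90% band → 7.5%.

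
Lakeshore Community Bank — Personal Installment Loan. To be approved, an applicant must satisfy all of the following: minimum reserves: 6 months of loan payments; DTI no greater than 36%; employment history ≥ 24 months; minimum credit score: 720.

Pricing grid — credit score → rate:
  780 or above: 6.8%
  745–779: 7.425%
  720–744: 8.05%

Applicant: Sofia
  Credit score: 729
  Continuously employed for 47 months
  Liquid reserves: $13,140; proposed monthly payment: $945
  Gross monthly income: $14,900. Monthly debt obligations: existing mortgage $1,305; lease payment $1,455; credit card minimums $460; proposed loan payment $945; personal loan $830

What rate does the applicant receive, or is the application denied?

Approved at 8.05%

Credit score 729 ≥ 720 (meets minimum)
Liquid reserves cover 13,140/945 = 13.9 months — ≥ 6 required
Total monthly debts = (1,305 + 1,455 + 460 + 945 + 830) = 4,995. DTI: 4,995 ÷ 14,900 = 33.5%, within the 36% cap
Employment 47 ≥ 24 months
All requirements met. Score 729 falls in the 720–744 tier → 8.05%.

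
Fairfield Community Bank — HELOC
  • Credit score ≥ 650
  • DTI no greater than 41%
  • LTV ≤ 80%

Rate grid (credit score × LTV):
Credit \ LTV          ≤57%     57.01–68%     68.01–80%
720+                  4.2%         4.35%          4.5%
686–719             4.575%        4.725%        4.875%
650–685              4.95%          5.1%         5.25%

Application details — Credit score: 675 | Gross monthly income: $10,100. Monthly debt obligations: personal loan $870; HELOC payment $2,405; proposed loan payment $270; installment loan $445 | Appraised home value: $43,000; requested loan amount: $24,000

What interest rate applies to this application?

4.95%

Credit score 675 ≥ 650; Total monthly debts = (870 + 2,405 + 270 + 445) = 3,990. Debt-to-income = 3,990/10,100 = 39.5% — meets 41% limit
LTV = 24,000/43,000 = 55.8% ≤ 80%
Credit 675 → row 650–685; LTV 55.8% → column ≤57%. Grid cell → 4.95%.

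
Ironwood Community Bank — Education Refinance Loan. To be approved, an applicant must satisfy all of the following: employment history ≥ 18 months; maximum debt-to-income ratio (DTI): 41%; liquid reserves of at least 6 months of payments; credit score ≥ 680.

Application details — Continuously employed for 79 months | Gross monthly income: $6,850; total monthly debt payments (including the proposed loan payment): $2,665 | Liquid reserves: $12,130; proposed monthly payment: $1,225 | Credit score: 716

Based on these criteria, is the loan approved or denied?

Approved

Employment 79 ≥ 18 months
DTI: 2,665 ÷ 6,850 = 38.9%, within the 41% cap
Liquid reserves cover 12,130/1,225 = 9.9 months — ≥ 6 required
Credit score 716 ≥ 680 (meets)
All criteria satisfied.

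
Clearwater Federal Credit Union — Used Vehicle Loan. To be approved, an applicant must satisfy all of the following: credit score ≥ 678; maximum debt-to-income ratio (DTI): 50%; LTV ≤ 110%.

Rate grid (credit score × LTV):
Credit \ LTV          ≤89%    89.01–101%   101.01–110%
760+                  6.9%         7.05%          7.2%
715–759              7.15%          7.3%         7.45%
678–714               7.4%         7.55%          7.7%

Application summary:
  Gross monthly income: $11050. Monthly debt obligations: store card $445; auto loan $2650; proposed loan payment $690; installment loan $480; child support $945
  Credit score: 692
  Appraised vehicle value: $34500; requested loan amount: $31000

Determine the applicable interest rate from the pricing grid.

7.55%

Credit score 692 ≥ 678; Total monthly debts = (445 + 2,650 + 690 + 480 + 945) = 5,210. Debt-to-income = 5,210/11,050 = 47.1% — meets 50% limit
LTV = 31,000/34,500 = 89.9% ≤ 110%
Row: 692 falls in 678–714. Column: 89.9% falls in 89.01–101%. Rate = 7.55%.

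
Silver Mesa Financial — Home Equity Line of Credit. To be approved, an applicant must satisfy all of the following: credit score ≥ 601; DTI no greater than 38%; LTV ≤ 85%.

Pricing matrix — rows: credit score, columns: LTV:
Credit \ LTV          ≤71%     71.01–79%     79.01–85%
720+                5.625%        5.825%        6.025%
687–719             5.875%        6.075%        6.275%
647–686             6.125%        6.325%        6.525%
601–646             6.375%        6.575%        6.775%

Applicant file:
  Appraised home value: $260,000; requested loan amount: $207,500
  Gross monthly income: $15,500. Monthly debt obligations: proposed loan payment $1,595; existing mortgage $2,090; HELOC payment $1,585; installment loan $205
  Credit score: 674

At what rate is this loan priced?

6.525%

Credit score 674 ≥ 601; Total monthly debts = (1,595 + 2,090 + 1,585 + 205) = 5,475. DTI = 5,475/15,500 = 35.3% ≤ 38%
Loan-to-value = 207,500/260,000 = 79.8% — pass (85% max)
Score 674 is in the 647–686 band; LTV 79.8% is in the 79.01–85% band → 6.525%.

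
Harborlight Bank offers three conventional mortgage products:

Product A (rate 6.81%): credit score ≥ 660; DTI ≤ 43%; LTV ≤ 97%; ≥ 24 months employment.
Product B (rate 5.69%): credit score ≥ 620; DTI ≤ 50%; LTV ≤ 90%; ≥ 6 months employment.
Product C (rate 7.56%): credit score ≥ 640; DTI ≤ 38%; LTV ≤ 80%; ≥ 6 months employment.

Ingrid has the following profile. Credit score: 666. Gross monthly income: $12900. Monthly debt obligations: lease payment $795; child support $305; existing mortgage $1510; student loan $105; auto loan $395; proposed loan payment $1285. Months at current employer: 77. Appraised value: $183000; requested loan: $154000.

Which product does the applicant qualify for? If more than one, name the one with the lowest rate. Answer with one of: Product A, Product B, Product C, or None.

Product B

Total debts = (795 + 305 + 1,510 + 105 + 395 + 1,285) = 4,395; DTI = 4,395/12,900 = 34.1%.
LTV = 154,000/183,000 = 84.2%.
Product A: score 666 ≥ 660; DTI 34.1% ≤ 43%; LTV 84.2% ≤ 97%; employment 77 ≥ 24 mo → qualifies.
Product B: score 666 ≥ 620; DTI 34.1% ≤ 50%; LTV 84.2% ≤ 90%; employment 77 ≥ 6 mo → qualifies.
Product C: score 666 ≥ 640; DTI 34.1% ≤ 38%; LTV 84.2% > 80%; employment 77 ≥ 6 mo → does not qualify.
Qualifying: Product A, Product B. Lowest rate is 5.69% → Product B.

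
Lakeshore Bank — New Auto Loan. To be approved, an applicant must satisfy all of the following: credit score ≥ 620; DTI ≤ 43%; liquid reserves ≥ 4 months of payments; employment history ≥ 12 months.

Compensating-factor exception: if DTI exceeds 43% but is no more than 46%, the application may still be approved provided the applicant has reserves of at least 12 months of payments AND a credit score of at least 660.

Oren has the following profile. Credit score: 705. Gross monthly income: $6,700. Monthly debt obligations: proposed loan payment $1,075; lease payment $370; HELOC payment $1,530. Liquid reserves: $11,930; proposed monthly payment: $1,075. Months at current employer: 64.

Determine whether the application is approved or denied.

Denied

Credit score 705 ≥ 620 (meets base)
Total debts = (1,075 + 370 + 1,530) = 2,975. DTI = 2,975/6,700 = 44.4% > 43% — standard DTI limit exceeded.
Reserves = 11,930/1,075 = 11.1 months ≥ 4
Employment 64 ≥ 12 months
44.4% falls in the override range (43%–46%), so the compensating-factor test applies.
Reserves 11.1 < 12 months; credit score 705 ≥ 660.
Compensating-factor requirement not fully met.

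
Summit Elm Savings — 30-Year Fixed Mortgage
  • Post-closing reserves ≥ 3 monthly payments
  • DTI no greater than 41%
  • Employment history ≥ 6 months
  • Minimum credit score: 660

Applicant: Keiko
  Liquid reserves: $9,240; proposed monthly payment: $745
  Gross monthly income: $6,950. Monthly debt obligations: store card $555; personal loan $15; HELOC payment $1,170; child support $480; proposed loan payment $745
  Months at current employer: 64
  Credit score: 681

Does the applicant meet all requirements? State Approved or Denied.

Denied

Liquid reserves cover 9,240/745 = 12.4 months — ≥ 3 required
Total monthly debts = (555 + 15 + 1,170 + 480 + 745) = 2,965. Debt-to-income = 2,965/6,950 = 42.7% — over 41% limit
Employment 64 ≥ 6 months
Credit score 681 ≥ 660 (meets)
Fails on DTI.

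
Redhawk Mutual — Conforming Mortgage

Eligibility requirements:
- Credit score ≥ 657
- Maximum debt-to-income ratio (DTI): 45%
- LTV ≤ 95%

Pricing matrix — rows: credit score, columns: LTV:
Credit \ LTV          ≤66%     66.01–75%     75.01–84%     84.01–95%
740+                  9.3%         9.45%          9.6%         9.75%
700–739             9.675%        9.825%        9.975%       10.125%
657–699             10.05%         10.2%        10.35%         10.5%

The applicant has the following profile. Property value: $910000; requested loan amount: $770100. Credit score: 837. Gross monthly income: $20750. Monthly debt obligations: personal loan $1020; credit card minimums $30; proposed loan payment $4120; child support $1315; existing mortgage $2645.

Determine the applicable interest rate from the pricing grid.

9.75%

Credit score 837 ≥ 657; Total monthly debts = (1,020 + 30 + 4,120 + 1,315 + 2,645) = 9,130. DTI: 9,130 ÷ 20,750 = 44%, within the 45% cap
Loan-to-value = 770,100/910,000 = 84.6% — pass (95% max)
Row: 837 falls in 740+. Column: 84.6% falls in 84.01–95%. Rate = 9.75%.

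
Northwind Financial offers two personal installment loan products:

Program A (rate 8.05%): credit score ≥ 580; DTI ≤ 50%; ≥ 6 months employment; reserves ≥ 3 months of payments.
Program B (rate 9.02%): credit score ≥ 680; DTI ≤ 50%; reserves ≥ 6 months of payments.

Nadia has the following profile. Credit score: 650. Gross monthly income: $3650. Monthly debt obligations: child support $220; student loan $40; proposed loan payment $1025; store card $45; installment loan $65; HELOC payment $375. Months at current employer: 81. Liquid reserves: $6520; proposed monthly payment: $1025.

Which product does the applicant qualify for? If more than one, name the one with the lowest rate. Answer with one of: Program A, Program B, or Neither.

Total debts = (220 + 40 + 1,025 + 45 + 65 + 375) = 1,770; DTI = 1,770/3,650 = 48.5%.
Reserves = 6,520/1,025 = 6.4 months.
Program A: score 650 ≥ 580; DTI 48.5% ≤ 50%; employment 81 ≥ 6 mo; reserves 6.4 ≥ 3 mo → qualifies.
Program B: score 650 < 680; DTI 48.5% ≤ 50%; reserves 6.4 ≥ 6 mo → does not qualify.

Program A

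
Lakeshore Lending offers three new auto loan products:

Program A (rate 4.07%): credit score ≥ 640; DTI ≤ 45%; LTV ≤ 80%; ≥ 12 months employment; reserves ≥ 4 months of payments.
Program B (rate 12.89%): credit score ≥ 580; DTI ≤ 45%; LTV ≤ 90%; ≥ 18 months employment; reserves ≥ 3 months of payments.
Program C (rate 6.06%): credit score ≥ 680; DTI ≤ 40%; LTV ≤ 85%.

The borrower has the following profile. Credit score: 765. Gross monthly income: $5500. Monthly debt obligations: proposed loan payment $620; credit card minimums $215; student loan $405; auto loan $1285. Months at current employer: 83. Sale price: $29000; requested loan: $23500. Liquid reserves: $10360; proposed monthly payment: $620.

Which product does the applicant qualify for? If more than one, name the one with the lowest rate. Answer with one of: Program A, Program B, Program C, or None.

Total debts = (620 + 215 + 405 + 1,285) = 2,525; DTI = 2,525/5,500 = 45.9%.
LTV = 23,500/29,000 = 81%.
Reserves = 10,360/620 = 16.7 months.
Program A: score 765 ≥ 640; DTI 45.9% > 45%; LTV 81% > 80%; employment 83 ≥ 12 mo; reserves 16.7 ≥ 4 mo → does not qualify.
Program B: score 765 ≥ 580; DTI 45.9% > 45%; LTV 81% ≤ 90%; employment 83 ≥ 18 mo; reserves 16.7 ≥ 3 mo → does not qualify.
Program C: score 765 ≥ 680; DTI 45.9% > 40%; LTV 81% ≤ 85% → does not qualify.

None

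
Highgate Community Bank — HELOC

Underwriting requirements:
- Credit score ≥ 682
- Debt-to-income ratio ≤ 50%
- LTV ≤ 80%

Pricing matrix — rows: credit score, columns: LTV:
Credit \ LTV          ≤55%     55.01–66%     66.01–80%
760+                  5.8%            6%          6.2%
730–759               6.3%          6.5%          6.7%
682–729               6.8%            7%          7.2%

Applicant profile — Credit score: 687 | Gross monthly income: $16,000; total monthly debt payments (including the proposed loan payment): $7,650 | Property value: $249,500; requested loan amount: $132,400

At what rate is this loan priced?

6.8%

Credit score 687 ≥ 682; Debt-to-income = 7,650/16,000 = 47.8% — meets 50% limit
Loan-to-value = 132,400/249,500 = 53.1% — pass (80% max)
Score 687 is in the 682–729 band; LTV 53.1% is in the ≤55% band → 6.8%.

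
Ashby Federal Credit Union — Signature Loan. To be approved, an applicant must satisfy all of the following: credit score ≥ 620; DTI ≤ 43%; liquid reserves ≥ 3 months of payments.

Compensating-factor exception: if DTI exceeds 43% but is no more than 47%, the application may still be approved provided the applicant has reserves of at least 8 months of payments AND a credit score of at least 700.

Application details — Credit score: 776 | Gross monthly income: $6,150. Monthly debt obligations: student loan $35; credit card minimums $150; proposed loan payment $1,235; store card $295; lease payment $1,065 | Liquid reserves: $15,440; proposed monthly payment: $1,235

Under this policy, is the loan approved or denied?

Credit score 776 ≥ 620 (meets base)
Total debts = (35 + 150 + 1,235 + 295 + 1,065) = 2,780. DTI: 2,780 ÷ 6,150 = 45.2%, over the 43% base limit.
Reserves = 15,440/1,235 = 12.5 months ≥ 3
45.2% falls in the override range (43%–47%), so the compensating-factor test applies.
Reserves 12.5 ≥ 8 months; credit score 776 ≥ 700.
Both override conditions satisfied; DTI exception granted.

Approved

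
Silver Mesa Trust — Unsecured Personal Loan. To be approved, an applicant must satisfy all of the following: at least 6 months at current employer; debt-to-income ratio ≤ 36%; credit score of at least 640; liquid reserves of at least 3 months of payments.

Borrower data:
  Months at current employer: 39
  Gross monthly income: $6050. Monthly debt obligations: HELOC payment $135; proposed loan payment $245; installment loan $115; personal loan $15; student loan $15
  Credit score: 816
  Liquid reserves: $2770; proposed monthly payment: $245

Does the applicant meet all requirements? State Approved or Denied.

Approved

Employment 39 ≥ 6 months
Total monthly debts = (135 + 245 + 115 + 15 + 15) = 525. Debt-to-income = 525/6,050 = 8.7% — meets 36% limit
Credit score 816 ≥ 640 (meets)
Liquid reserves cover 2,770/245 = 11.3 months — ≥ 3 required
All criteria satisfied.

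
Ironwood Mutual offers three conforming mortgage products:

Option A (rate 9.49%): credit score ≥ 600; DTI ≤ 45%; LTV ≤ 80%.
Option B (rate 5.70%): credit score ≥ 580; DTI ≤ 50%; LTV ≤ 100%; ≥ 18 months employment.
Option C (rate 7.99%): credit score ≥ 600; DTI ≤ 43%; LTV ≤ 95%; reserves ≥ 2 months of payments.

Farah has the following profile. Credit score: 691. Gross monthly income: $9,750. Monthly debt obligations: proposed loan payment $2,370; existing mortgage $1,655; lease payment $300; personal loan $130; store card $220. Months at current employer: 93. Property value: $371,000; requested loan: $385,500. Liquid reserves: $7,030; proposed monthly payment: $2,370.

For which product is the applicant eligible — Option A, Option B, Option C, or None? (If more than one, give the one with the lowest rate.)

None

Total debts = (2,370 + 1,655 + 300 + 130 + 220) = 4,675; DTI = 4,675/9,750 = 47.9%.
LTV = 385,500/371,000 = 103.9%.
Reserves = 7,030/2,370 = 3.0 months.
Option A: score 691 ≥ 600; DTI 47.9% > 45%; LTV 103.9% > 80% → does not qualify.
Option B: score 691 ≥ 580; DTI 47.9% ≤ 50%; LTV 103.9% > 100%; employment 93 ≥ 18 mo → does not qualify.
Option C: score 691 ≥ 600; DTI 47.9% > 43%; LTV 103.9% > 95%; reserves 3.0 ≥ 2 mo → does not qualify.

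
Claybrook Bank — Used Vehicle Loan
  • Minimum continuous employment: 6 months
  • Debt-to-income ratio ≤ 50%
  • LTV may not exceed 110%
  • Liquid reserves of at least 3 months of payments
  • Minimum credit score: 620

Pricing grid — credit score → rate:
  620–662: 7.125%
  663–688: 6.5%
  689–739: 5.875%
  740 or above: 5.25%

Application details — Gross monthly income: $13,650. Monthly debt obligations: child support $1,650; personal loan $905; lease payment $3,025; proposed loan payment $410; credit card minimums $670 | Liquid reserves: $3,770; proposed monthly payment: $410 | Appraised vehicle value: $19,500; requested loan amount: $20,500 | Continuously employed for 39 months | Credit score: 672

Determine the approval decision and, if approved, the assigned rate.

Approved at 6.5%

Credit score 672 ≥ 620 (meets minimum)
Reserves: 3,770 ÷ 410 = 9.2 months (meets 3-month minimum)
Employment 39 ≥ 6 months
LTV: 20,500 ÷ 19,500 = 105.1%, within 110% cap
Total monthly debts = (1,650 + 905 + 3,025 + 410 + 670) = 6,660. DTI: 6,660 ÷ 13,650 = 48.8%, within the 50% cap
All requirements met. Score 672 falls in the 663–688 tier → 6.5%.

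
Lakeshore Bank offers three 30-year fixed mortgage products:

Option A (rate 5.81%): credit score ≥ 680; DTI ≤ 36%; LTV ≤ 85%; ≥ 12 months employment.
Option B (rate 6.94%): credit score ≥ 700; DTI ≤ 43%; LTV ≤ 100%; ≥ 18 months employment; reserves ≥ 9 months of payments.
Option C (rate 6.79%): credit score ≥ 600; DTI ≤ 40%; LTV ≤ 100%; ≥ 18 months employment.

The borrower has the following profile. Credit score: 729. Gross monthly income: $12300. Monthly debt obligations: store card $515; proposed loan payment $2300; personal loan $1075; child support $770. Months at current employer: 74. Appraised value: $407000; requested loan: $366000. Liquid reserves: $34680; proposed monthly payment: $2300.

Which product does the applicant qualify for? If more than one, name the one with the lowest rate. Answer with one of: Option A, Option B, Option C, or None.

Option C

Total debts = (515 + 2,300 + 1,075 + 770) = 4,660; DTI = 4,660/12,300 = 37.9%.
LTV = 366,000/407,000 = 89.9%.
Reserves = 34,680/2,300 = 15.1 months.
Option A: score 729 ≥ 680; DTI 37.9% > 36%; LTV 89.9% > 85%; employment 74 ≥ 12 mo → does not qualify.
Option B: score 729 ≥ 700; DTI 37.9% ≤ 43%; LTV 89.9% ≤ 100%; employment 74 ≥ 18 mo; reserves 15.1 ≥ 9 mo → qualifies.
Option C: score 729 ≥ 600; DTI 37.9% ≤ 40%; LTV 89.9% ≤ 100%; employment 74 ≥ 18 mo → qualifies.
Qualifying: Option B, Option C. Lowest rate is 6.79% → Option C.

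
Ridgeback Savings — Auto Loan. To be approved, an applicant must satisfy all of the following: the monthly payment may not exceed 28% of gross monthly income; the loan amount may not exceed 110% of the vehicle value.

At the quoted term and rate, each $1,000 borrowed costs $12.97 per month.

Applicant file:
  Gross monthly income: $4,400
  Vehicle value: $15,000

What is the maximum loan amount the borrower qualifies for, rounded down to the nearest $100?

Payment cap: 28% × $4,400 = $1,232/month.
At $12.97 per $1,000, that supports 1,232/12.97 × 1,000 ≈ $94,988 → $94,900.
LTV cap: 110% × $15,000 = $16,500 → $16,500.
Binding constraint: loan-to-value.

$16,500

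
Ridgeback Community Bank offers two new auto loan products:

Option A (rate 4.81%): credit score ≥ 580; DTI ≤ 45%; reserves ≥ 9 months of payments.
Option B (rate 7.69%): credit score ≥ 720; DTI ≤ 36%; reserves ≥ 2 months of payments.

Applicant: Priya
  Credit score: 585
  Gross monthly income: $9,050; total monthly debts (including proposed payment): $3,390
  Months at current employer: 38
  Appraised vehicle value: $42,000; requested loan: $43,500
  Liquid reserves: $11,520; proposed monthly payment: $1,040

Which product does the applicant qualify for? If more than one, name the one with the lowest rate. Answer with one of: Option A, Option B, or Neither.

Option A

DTI = 3,390/9,050 = 37.5%.
LTV = 43,500/42,000 = 103.6%.
Reserves = 11,520/1,040 = 11.1 months.
Option A: score 585 ≥ 580; DTI 37.5% ≤ 45%; reserves 11.1 ≥ 9 mo → qualifies.
Option B: score 585 < 720; DTI 37.5% > 36%; reserves 11.1 ≥ 2 mo → does not qualify.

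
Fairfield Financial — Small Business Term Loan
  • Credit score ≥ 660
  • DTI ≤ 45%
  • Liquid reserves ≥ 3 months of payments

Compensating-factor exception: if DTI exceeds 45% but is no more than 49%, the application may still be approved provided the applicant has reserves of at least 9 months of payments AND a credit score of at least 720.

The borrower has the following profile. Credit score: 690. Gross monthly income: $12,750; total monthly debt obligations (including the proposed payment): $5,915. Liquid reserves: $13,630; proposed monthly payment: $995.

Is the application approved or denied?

Credit score 690 ≥ 660 (meets base)
DTI: 5,915 ÷ 12,750 = 46.4%, over the 45% base limit.
Liquid reserves cover 13,630/995 = 13.7 months — ≥ 3 required
46.4% falls in the override range (45%–49%), so the compensating-factor test applies.
Reserves 13.7 ≥ 9 months; credit score 690 < 720.
Compensating-factor requirement not fully met.

Denied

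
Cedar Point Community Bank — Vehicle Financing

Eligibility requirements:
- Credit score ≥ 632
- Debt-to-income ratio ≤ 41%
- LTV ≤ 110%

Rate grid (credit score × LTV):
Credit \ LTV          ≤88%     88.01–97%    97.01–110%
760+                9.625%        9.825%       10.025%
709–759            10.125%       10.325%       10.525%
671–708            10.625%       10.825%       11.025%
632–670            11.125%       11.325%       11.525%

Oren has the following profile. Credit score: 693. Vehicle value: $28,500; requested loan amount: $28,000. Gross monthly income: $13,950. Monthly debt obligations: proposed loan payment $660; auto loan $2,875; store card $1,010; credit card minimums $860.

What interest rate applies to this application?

11.025%

Credit score 693 ≥ 632; Total monthly debts = (660 + 2,875 + 1,010 + 860) = 5,405. DTI = 5,405/13,950 = 38.7% ≤ 41%
LTV = 28,000/28,500 = 98.2% ≤ 110%
Credit 693 → row 671–708; LTV 98.2% → column 97.01–110%. Grid cell → 11.025%.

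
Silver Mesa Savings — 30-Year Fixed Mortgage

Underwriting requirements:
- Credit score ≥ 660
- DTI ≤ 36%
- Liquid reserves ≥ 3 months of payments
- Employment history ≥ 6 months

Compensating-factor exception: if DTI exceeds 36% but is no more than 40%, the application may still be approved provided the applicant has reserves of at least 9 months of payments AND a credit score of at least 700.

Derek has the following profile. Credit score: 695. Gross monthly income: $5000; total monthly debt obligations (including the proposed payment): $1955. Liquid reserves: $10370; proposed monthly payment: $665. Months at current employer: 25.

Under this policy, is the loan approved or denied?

Denied

Credit score 695 ≥ 660 (meets base)
DTI: 1,955 ÷ 5,000 = 39.1%, over the 36% base limit.
Liquid reserves cover 10,370/665 = 15.6 months — ≥ 3 required
Employment 25 ≥ 6 months
39.1% falls in the override range (36%–40%), so the compensating-factor test applies.
Reserves 15.6 ≥ 9 months; credit score 695 < 700.
Compensating-factor requirement not fully met.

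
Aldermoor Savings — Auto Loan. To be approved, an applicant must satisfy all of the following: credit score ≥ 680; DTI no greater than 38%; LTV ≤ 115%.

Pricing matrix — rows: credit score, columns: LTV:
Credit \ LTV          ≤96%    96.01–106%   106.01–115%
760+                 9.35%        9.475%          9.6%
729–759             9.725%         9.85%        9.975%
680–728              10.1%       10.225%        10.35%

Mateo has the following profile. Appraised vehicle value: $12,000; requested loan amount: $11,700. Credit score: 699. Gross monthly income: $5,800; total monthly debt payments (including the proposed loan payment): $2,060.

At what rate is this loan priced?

10.225%

Credit score 699 ≥ 680; DTI = 2,060/5,800 = 35.5% ≤ 38%
LTV: 11,700 ÷ 12,000 = 97.5%, within 115% cap
Score 699 is in the 680–728 band; LTV 97.5% is in the 96.01–106% band → 10.225%.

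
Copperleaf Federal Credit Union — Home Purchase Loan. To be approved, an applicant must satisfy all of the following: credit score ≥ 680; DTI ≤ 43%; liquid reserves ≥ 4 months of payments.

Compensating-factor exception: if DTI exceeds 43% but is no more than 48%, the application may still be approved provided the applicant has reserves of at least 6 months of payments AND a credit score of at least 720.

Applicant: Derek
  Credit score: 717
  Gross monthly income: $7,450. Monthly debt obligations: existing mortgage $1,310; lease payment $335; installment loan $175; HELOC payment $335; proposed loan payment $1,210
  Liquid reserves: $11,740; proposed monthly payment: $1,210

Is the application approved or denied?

Credit score 717 ≥ 680 (meets base)
Total debts = (1,310 + 335 + 175 + 335 + 1,210) = 3,365. DTI = 3,365/7,450 = 45.2% > 43% — standard DTI limit exceeded.
Liquid reserves cover 11,740/1,210 = 9.7 months — ≥ 4 required
45.2% falls in the override range (43%–48%), so the compensating-factor test applies.
Override check — reserves: 9.7 mo (ok); score: 717 (below 720).
Compensating-factor requirement not fully met.

Denied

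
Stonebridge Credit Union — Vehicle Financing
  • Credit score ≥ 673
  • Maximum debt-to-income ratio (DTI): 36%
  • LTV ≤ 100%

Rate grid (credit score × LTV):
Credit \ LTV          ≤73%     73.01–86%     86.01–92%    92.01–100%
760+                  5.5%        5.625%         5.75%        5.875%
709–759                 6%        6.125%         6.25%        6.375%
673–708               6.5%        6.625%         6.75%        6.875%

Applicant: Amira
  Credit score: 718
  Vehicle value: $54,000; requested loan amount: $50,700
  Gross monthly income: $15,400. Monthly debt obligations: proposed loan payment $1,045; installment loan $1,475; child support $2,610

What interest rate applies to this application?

Credit score 718 ≥ 673; Total monthly debts = (1,045 + 1,475 + 2,610) = 5,130. DTI: 5,130 ÷ 15,400 = 33.3%, within the 36% cap
Loan-to-value = 50,700/54,000 = 93.9% — pass (100% max)
Score 718 is in the 709–759 band; LTV 93.9% is in the 92.01–100% band → 6.375%.

6.375%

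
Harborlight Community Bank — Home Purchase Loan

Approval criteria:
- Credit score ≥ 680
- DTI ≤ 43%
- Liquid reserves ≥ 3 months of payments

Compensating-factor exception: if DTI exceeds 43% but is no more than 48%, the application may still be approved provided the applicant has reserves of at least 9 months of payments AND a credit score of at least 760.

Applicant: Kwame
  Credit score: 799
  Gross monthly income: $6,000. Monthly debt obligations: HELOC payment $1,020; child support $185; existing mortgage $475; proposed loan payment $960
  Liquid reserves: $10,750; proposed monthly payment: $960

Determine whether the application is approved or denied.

Credit score 799 ≥ 680 (meets base)
Total debts = (1,020 + 185 + 475 + 960) = 2,640. DTI = 2,640/6,000 = 44% > 43% — standard DTI limit exceeded.
Liquid reserves cover 10,750/960 = 11.2 months — ≥ 3 required
44% falls in the override range (43%–48%), so the compensating-factor test applies.
Override check — reserves: 11.2 mo (ok); score: 799 (ok).
Both override conditions satisfied; DTI exception granted.

Approved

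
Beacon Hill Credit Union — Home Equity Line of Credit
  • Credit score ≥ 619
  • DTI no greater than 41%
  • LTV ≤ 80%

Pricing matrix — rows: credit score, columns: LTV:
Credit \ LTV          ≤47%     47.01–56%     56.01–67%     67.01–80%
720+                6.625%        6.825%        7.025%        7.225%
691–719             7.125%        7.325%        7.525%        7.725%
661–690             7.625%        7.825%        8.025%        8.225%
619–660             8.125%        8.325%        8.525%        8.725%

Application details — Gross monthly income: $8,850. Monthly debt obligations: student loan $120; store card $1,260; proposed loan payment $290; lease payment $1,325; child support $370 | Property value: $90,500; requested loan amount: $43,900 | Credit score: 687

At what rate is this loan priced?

Credit score 687 ≥ 619; Total monthly debts = (120 + 1,260 + 290 + 1,325 + 370) = 3,365. Debt-to-income = 3,365/8,850 = 38% — meets 41% limit
LTV = 43,900/90,500 = 48.5% ≤ 80%
Score 687 is in the 661–690 band; LTV 48.5% is in the 47.01–56% band → 7.825%.

7.825%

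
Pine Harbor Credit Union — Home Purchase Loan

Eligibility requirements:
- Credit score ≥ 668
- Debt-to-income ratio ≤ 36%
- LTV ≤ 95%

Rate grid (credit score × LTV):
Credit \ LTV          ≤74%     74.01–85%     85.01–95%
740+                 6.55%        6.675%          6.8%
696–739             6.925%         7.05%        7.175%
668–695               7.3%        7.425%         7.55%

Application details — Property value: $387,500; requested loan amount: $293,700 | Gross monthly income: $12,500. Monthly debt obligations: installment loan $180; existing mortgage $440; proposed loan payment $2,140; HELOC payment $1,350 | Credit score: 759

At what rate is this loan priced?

Credit score 759 ≥ 668; Total monthly debts = (180 + 440 + 2,140 + 1,350) = 4,110. DTI = 4,110/12,500 = 32.9% ≤ 36%
LTV = 293,700/387,500 = 75.8% ≤ 95%
Row: 759 falls in 740+. Column: 75.8% falls in 74.01–85%. Rate = 6.675%.

6.675%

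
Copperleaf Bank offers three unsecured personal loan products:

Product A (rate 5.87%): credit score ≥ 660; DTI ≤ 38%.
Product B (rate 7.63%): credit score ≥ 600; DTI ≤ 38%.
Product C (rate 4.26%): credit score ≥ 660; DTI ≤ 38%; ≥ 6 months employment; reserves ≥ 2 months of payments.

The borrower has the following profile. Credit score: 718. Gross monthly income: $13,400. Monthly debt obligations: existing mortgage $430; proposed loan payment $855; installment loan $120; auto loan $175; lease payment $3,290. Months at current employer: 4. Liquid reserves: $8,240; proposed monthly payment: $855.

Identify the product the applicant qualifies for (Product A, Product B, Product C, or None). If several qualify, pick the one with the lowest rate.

Total debts = (430 + 855 + 120 + 175 + 3,290) = 4,870; DTI = 4,870/13,400 = 36.3%.
Reserves = 8,240/855 = 9.6 months.
Product A: score 718 ≥ 660; DTI 36.3% ≤ 38% → qualifies.
Product B: score 718 ≥ 600; DTI 36.3% ≤ 38% → qualifies.
Product C: score 718 ≥ 660; DTI 36.3% ≤ 38%; employment 4 < 6 mo; reserves 9.6 ≥ 2 mo → does not qualify.
Qualifying: Product A, Product B. Lowest rate is 5.87% → Product A.

Product A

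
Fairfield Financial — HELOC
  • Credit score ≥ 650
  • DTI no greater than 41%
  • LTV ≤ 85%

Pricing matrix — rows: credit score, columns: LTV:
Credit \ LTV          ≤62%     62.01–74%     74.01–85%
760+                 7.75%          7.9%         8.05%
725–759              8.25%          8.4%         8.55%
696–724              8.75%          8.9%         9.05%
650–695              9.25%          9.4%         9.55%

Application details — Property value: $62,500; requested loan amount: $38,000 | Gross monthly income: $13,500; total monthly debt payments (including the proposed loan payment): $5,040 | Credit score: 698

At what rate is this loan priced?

Credit score 698 ≥ 650; DTI = 5,040/13,500 = 37.3% ≤ 41%
Loan-to-value = 38,000/62,500 = 60.8% — pass (85% max)
Score 698 is in the 696–724 band; LTV 60.8% is in the ≤62% band → 8.75%.

8.75%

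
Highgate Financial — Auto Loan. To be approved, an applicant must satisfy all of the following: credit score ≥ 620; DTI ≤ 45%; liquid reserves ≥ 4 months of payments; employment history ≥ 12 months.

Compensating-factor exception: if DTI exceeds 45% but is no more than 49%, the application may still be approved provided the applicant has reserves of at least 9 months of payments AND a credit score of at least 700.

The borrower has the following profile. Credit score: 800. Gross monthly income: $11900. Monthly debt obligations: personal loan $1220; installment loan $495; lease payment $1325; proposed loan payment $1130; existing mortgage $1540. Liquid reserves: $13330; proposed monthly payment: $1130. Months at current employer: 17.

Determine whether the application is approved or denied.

Credit score 800 ≥ 620 (meets base)
Total debts = (1,220 + 495 + 1,325 + 1,130 + 1,540) = 5,710. DTI: 5,710 ÷ 11,900 = 48%, over the 45% base limit.
Liquid reserves cover 13,330/1,130 = 11.8 months — ≥ 4 required
Employment 17 ≥ 12 months
48% falls in the override range (45%–49%), so the compensating-factor test applies.
Reserves 11.8 ≥ 9 months; credit score 800 ≥ 700.
Both compensating conditions met → exception applies.

Approved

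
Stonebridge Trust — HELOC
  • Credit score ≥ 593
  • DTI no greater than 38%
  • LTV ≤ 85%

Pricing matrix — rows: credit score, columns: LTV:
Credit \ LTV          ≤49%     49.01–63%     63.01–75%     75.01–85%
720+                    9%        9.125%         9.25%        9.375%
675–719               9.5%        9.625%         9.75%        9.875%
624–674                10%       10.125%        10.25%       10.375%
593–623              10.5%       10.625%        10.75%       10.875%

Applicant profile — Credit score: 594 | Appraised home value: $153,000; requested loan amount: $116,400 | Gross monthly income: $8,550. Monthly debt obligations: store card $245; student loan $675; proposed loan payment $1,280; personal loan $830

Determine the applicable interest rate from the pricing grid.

10.875%

Credit score 594 ≥ 593; Total monthly debts = (245 + 675 + 1,280 + 830) = 3,030. DTI: 3,030 ÷ 8,550 = 35.4%, within the 38% cap
LTV: 116,400 ÷ 153,000 = 76.1%, within 85% cap
Credit 594 → row 593–623; LTV 76.1% → column 75.01–85%. Grid cell → 10.875%.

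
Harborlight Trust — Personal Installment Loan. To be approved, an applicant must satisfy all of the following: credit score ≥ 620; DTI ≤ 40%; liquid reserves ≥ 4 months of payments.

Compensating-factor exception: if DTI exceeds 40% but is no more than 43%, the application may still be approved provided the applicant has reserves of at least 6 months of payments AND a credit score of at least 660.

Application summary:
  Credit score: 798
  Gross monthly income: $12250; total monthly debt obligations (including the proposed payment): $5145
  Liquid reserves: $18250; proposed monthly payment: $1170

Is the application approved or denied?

Credit score 798 ≥ 620 (meets base)
DTI = 5,145/12,250 = 42% > 40% — standard DTI limit exceeded.
Liquid reserves cover 18,250/1,170 = 15.6 months — ≥ 4 required
DTI 42% is within the 40%–43% exception band; checking compensating factors.
Override check — reserves: 15.6 mo (ok); score: 798 (ok).
Both compensating conditions met → exception applies.

Approved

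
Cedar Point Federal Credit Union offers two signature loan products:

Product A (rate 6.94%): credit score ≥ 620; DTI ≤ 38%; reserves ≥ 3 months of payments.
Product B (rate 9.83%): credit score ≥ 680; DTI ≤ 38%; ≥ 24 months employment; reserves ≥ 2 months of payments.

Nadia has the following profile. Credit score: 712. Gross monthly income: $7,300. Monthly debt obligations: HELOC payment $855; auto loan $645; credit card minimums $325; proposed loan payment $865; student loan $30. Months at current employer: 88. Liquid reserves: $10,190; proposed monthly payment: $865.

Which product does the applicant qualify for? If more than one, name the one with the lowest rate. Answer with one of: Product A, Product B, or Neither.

Total debts = (855 + 645 + 325 + 865 + 30) = 2,720; DTI = 2,720/7,300 = 37.3%.
Reserves = 10,190/865 = 11.8 months.
Product A: score 712 ≥ 620; DTI 37.3% ≤ 38%; reserves 11.8 ≥ 3 mo → qualifies.
Product B: score 712 ≥ 680; DTI 37.3% ≤ 38%; employment 88 ≥ 24 mo; reserves 11.8 ≥ 2 mo → qualifies.
Qualifying: Product A, Product B. Lowest rate is 6.94% → Product A.

Product A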